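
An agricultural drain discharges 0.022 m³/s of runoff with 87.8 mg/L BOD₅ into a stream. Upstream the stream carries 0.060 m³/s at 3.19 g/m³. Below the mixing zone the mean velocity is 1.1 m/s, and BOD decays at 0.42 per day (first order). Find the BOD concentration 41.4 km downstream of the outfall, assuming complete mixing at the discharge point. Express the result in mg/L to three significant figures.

21.6 mg/L

After complete mixing, C₀ = (0.022·87.8 + 0.06·3.19) / 0.082 = 25.89 mg/L.
Travel time t = 4.14e+04 m / 1.1 m/s = 3.764e+04 s = 0.4356 d.
C = 25.89·exp(−0.42·0.4356) = 25.89·0.8328 = 21.56 mg/L.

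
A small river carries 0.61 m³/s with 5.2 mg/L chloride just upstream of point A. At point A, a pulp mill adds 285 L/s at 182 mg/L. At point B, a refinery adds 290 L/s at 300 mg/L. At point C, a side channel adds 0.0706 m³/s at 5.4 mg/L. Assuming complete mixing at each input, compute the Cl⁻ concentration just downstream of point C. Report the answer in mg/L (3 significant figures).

285 L/s = 0.285 m³/s.
After input A: C = (0.61·5.2 + 0.285·182) / 0.895 = 61.5 mg/L.
290 L/s = 0.29 m³/s.
After input B: C = (0.895·61.5 + 0.29·300) / 1.185 = 119.9 mg/L.
After input C: C = (1.185·119.9 + 0.0706·5.4) / 1.256 = 113.4 mg/L.

113 mg/L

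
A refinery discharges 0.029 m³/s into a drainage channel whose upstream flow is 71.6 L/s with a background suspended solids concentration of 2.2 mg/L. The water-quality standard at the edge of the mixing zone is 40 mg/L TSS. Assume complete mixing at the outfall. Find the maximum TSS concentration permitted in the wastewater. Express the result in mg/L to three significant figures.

71.6 L/s = 0.0716 m³/s.
Mass balance: 40·0.1006 = 0.029·Cₑ + 0.0716·2.2.
Cₑ = (4.024 − 0.1575) / 0.029 = 133.3 mg/L.

133 mg/L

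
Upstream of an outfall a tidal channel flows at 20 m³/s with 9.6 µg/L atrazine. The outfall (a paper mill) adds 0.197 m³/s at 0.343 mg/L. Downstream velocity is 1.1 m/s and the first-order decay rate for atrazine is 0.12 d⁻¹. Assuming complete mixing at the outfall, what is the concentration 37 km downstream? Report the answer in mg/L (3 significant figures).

0.0123 mg/L

9.6 µg/L = 0.0096 mg/L.
After complete mixing, C₀ = (0.197·0.343 + 20·0.0096) / 20.2 = 0.01285 mg/L.
Travel time t = 3.7e+04 m / 1.1 m/s = 3.364e+04 s = 0.3893 d.
C = 0.01285·exp(−0.12·0.3893) = 0.01285·0.9544 = 0.01227 mg/L.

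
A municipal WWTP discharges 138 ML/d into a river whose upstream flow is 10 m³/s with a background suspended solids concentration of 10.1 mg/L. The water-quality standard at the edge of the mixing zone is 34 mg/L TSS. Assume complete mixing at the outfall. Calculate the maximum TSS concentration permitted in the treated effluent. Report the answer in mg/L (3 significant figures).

184 mg/L

138 ML/d = 1.597 m³/s.
Mass balance: 34·11.6 = 1.597·Cₑ + 10·10.1.
Cₑ = (394.3 − 101) / 1.597 = 183.6 mg/L.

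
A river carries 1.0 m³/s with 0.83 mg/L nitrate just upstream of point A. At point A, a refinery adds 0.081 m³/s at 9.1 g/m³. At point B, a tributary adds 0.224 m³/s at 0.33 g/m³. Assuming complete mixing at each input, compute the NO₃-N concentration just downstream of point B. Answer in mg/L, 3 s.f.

After input A: C = (1·0.83 + 0.081·9.1) / 1.081 = 1.45 mg/L.
After input B: C = (1.081·1.45 + 0.224·0.33) / 1.305 = 1.257 mg/L.

1.26 mg/L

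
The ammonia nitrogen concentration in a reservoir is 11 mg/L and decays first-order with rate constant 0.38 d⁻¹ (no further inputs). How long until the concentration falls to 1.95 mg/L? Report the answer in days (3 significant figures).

t = ln(C₀/C)/k = ln(11/1.95)/0.38 = 1.73/0.38 = 4.553 d.

4.55 d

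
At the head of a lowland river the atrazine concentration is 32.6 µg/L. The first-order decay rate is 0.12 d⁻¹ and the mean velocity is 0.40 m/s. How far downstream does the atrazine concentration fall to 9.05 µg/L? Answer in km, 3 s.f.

From C = C₀·e^(−kt), t = ln(C₀/C)/k = ln(32.6/9.05)/0.12 = 1.282/0.12 = 10.68 d.
Distance = v·t = 0.40 m/s × 9.227e+05 s = 3.691e+05 m = 369.1 km.

369 km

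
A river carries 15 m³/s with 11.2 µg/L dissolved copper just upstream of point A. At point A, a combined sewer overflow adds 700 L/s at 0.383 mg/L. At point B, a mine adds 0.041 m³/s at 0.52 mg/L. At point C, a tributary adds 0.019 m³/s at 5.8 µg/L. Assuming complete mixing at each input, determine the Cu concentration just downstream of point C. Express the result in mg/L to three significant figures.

0.0290 mg/L

11.2 µg/L = 0.0112 mg/L.
700 L/s = 0.7 m³/s.
After input A: C = (15·0.0112 + 0.7·0.383) / 15.7 = 0.02778 mg/L.
After input B: C = (15.7·0.02778 + 0.041·0.52) / 15.74 = 0.02906 mg/L.
5.8 µg/L = 0.0058 mg/L.
After input C: C = (15.74·0.02906 + 0.019·0.0058) / 15.76 = 0.02903 mg/L.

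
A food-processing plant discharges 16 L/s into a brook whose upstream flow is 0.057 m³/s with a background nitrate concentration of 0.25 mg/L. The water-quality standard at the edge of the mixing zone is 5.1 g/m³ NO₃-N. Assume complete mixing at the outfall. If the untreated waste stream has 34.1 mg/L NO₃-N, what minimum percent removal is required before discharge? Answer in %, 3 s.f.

34.4 %

16 L/s = 0.016 m³/s.
Mass balance: 5.1·0.073 = 0.016·Cₑ + 0.057·0.25.
Cₑ = (0.3723 − 0.01425) / 0.016 = 22.38 mg/L.
Required removal = 1 − 22.38/34.1 = 34.38 %.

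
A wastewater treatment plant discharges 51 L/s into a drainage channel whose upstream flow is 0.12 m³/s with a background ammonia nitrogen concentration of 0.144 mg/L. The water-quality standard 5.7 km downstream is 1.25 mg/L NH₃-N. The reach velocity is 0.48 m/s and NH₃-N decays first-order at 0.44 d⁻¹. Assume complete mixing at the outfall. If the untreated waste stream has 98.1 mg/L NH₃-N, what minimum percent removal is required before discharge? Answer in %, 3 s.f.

51 L/s = 0.051 m³/s.
Travel time to the compliance point: t = 5700/0.48 = 1.188e+04 s = 0.1374 d; decay factor exp(−0.44·0.1374) = 0.9413.
So the concentration just after mixing may be at most 1.25/0.9413 = 1.328 mg/L.
Mass balance: 1.328·0.171 = 0.051·Cₑ + 0.12·0.144.
Cₑ = (0.2271 − 0.01728) / 0.051 = 4.114 mg/L.
Required removal = 1 − 4.114/98.1 = 95.81 %.

95.8 %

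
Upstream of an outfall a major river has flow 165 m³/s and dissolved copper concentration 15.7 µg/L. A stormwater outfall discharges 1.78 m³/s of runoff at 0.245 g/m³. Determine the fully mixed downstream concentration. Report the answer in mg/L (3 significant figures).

0.0181 mg/L

15.7 µg/L = 0.0157 mg/L.
By mass balance at complete mixing, C = (1.78·0.245 + 165·0.0157) / (1.78 + 165) = 3.027/166.8 = 0.01815 mg/L.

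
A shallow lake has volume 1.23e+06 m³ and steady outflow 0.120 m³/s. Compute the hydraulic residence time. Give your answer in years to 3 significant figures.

0.325 yr

Q = 0.120 m³/s × 3.156e+07 s/yr = 3.787e+06 m³/yr.
Hydraulic residence time τ = V/Q = 1.23e+06/3.787e+06 = 0.3248 yr.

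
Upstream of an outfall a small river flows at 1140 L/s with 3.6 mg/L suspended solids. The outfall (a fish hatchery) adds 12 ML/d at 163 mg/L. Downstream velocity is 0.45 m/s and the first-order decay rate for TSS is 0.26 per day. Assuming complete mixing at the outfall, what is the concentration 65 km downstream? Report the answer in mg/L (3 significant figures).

13.5 mg/L

12 ML/d = 0.1389 m³/s.
1140 L/s = 1.14 m³/s.
After complete mixing, C₀ = (0.1389·163 + 1.14·3.6) / 1.279 = 20.91 mg/L.
Travel time t = 6.5e+04 m / 0.45 m/s = 1.444e+05 s = 1.672 d.
C = 20.91·exp(−0.26·1.672) = 20.91·0.6475 = 13.54 mg/L.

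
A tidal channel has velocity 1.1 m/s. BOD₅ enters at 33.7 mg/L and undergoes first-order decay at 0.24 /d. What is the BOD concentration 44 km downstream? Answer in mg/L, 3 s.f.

30.2 mg/L

Travel time t = 44 km / 1.1 m/s = 4.4e+04/1.1 = 4e+04 s = 0.463 d.
First-order decay: C = 33.7·exp(−0.24·0.463) = 33.7·0.8948 = 30.16 mg/L.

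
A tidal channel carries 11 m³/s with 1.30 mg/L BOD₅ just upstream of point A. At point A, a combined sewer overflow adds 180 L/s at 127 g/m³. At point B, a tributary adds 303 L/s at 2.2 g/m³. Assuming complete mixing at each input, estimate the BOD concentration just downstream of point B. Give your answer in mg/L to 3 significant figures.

3.29 mg/L

180 L/s = 0.18 m³/s.
After input A: C = (11·1.3 + 0.18·127) / 11.18 = 3.324 mg/L.
303 L/s = 0.303 m³/s.
After input B: C = (11.18·3.324 + 0.303·2.2) / 11.48 = 3.294 mg/L.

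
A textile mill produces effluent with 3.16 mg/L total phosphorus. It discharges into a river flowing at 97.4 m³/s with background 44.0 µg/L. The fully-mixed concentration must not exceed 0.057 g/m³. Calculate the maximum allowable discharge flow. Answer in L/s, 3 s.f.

408 L/s

44.0 µg/L = 0.044 mg/L.
Mass balance at complete mixing: C_std·(Q_w + Q_r) = Q_w·C_e + Q_r·C_b.
Rearranging, Q_w = Q_r·(C_std − C_b)/(C_e − C_std) = 97.4·(0.057 − 0.044) / (3.16 − 0.057) = 0.4081 m³/s.
= 408.1 L/s.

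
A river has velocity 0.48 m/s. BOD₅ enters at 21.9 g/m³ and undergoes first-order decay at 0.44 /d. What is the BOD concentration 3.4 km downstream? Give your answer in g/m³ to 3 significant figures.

Travel time t = 3.4 km / 0.48 m/s = 3400/0.48 = 7083 s = 0.08198 d.
First-order decay: C = 21.9·exp(−0.44·0.08198) = 21.9·0.9646 = 21.12 g/m³.

21.1 g/m³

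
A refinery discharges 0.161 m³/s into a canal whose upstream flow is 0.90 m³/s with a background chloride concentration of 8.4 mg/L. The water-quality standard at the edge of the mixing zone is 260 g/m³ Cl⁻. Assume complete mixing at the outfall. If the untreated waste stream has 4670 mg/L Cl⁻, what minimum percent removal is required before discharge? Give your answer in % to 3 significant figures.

64.3 %

Mass balance: 260·1.061 = 0.161·Cₑ + 0.9·8.4.
Cₑ = (275.9 − 7.56) / 0.161 = 1666 mg/L.
Required removal = 1 − 1666/4670 = 64.32 %.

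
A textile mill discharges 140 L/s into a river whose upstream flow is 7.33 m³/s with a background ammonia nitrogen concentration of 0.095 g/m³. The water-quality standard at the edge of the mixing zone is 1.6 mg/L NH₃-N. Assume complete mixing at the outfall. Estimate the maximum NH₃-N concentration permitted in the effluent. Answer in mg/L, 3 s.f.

140 L/s = 0.14 m³/s.
Mass balance: 1.6·7.47 = 0.14·Cₑ + 7.33·0.095.
Cₑ = (11.95 − 0.6964) / 0.14 = 80.4 mg/L.

80.4 mg/L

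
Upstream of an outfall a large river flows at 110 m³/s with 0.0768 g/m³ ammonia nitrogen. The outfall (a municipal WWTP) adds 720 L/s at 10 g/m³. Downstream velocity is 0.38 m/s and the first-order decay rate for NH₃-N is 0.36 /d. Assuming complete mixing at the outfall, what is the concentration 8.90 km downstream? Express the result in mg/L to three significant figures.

720 L/s = 0.72 m³/s.
After complete mixing, C₀ = (0.72·10 + 110·0.0768) / 110.7 = 0.1413 mg/L.
Travel time t = 8900 m / 0.38 m/s = 2.342e+04 s = 0.2711 d.
C = 0.1413·exp(−0.36·0.2711) = 0.1413·0.907 = 0.1282 mg/L.

0.128 mg/L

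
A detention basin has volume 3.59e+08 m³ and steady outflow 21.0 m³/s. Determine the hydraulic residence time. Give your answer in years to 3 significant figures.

0.542 yr

Q = 21.0 m³/s × 3.156e+07 s/yr = 6.627e+08 m³/yr.
Hydraulic residence time τ = V/Q = 3.59e+08/6.627e+08 = 0.5417 yr.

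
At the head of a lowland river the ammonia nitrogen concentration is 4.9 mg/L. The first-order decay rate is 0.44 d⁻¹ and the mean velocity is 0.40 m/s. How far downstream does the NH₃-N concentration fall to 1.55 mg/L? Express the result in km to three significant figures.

90.4 km

From C = C₀·e^(−kt), t = ln(C₀/C)/k = ln(4.9/1.55)/0.44 = 1.151/0.44 = 2.616 d.
Distance = v·t = 0.40 m/s × 2.26e+05 s = 9.04e+04 m = 90.4 km.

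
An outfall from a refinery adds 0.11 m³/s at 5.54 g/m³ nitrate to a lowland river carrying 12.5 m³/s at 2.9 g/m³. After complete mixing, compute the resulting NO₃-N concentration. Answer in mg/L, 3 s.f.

By mass balance at complete mixing, C = (0.11·5.54 + 12.5·2.9) / (0.11 + 12.5) = 36.86/12.61 = 2.923 mg/L.

2.92 mg/L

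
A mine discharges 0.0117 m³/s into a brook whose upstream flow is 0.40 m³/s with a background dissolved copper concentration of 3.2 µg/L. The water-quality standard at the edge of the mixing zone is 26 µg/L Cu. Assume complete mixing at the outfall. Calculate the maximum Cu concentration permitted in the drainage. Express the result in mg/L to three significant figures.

3.2 µg/L = 0.0032 mg/L.
26 µg/L = 0.026 mg/L.
Mass balance: 0.026·0.4117 = 0.0117·Cₑ + 0.4·0.0032.
Cₑ = (0.0107 − 0.00128) / 0.0117 = 0.8055 mg/L.

0.805 mg/L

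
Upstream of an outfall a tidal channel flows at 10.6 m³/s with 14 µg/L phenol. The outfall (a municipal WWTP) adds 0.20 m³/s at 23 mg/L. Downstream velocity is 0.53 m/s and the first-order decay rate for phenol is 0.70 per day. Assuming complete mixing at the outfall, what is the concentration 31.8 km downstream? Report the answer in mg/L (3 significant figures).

14 µg/L = 0.014 mg/L.
After complete mixing, C₀ = (0.2·23 + 10.6·0.014) / 10.8 = 0.4397 mg/L.
Travel time t = 3.18e+04 m / 0.53 m/s = 6e+04 s = 0.6944 d.
C = 0.4397·exp(−0.70·0.6944) = 0.4397·0.615 = 0.2704 mg/L.

0.270 mg/L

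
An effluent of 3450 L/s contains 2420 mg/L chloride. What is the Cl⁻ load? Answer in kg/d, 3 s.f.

721000 kg/d

3450 L/s = 3.45 m³/s.
Mass flux = Q·C = 3.45 m³/s × 2420 g/m³ = 8349 g/s.
= 8349 g/s × 86.4 = 7.214e+05 kg/d.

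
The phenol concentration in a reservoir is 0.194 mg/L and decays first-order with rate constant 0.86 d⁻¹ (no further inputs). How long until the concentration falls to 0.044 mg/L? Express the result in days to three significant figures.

1.73 d

t = ln(C₀/C)/k = ln(0.194/0.044)/0.86 = 1.484/0.86 = 1.725 d.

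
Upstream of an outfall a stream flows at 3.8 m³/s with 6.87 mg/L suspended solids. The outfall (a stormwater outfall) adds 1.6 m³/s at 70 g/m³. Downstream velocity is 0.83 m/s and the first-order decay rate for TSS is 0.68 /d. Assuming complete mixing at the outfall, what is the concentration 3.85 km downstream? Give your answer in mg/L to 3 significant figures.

After complete mixing, C₀ = (1.6·70 + 3.8·6.87) / 5.4 = 25.58 mg/L.
Travel time t = 3850 m / 0.83 m/s = 4639 s = 0.05369 d.
C = 25.58·exp(−0.68·0.05369) = 25.58·0.9642 = 24.66 mg/L.

24.7 mg/L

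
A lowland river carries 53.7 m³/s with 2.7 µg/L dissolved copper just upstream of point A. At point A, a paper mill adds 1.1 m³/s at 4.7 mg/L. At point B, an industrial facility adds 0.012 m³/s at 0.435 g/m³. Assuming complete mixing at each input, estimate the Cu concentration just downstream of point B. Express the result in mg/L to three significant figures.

2.7 µg/L = 0.0027 mg/L.
After input A: C = (53.7·0.0027 + 1.1·4.7) / 54.8 = 0.09699 mg/L.
After input B: C = (54.8·0.09699 + 0.012·0.435) / 54.81 = 0.09706 mg/L.

0.0971 mg/L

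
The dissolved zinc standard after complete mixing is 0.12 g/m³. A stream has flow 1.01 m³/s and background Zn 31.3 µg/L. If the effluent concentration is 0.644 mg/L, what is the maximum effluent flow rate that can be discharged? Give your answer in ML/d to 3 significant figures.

14.8 ML/d

31.3 µg/L = 0.0313 mg/L.
Mass balance at complete mixing: C_std·(Q_w + Q_r) = Q_w·C_e + Q_r·C_b.
Rearranging, Q_w = Q_r·(C_std − C_b)/(C_e − C_std) = 1.01·(0.12 − 0.0313) / (0.644 − 0.12) = 0.171 m³/s.
= 14.77 ML/d.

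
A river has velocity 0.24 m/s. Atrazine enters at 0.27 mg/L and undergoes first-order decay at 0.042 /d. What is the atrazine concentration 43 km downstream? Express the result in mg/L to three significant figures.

0.247 mg/L

Travel time t = 43 km / 0.24 m/s = 4.3e+04/0.24 = 1.792e+05 s = 2.074 d.
First-order decay: C = 0.27·exp(−0.042·2.074) = 0.27·0.9166 = 0.2475 mg/L.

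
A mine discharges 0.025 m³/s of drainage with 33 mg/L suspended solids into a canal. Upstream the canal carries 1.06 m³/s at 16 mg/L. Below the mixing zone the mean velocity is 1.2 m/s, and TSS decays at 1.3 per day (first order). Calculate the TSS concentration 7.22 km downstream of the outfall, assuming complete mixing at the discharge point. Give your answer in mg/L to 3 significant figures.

15.0 mg/L

After complete mixing, C₀ = (0.025·33 + 1.06·16) / 1.085 = 16.39 mg/L.
Travel time t = 7220 m / 1.2 m/s = 6017 s = 0.06964 d.
C = 16.39·exp(−1.3·0.06964) = 16.39·0.9134 = 14.97 mg/L.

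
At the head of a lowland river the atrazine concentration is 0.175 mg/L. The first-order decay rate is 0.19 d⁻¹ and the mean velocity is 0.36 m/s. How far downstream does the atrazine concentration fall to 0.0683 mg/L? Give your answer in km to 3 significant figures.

From C = C₀·e^(−kt), t = ln(C₀/C)/k = ln(0.175/0.0683)/0.19 = 0.9409/0.19 = 4.952 d.
Distance = v·t = 0.36 m/s × 4.279e+05 s = 1.54e+05 m = 154 km.

154 km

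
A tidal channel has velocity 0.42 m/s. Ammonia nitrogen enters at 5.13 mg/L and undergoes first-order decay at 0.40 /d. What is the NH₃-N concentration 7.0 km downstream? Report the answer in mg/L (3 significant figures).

Travel time t = 7.0 km / 0.42 m/s = 7000/0.42 = 1.667e+04 s = 0.1929 d.
First-order decay: C = 5.13·exp(−0.40·0.1929) = 5.13·0.9257 = 4.749 mg/L.

4.75 mg/L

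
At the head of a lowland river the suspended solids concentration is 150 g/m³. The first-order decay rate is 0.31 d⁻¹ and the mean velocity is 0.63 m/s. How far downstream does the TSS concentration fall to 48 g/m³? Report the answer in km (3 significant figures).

From C = C₀·e^(−kt), t = ln(C₀/C)/k = ln(150/48)/0.31 = 1.139/0.31 = 3.676 d.
Distance = v·t = 0.63 m/s × 3.176e+05 s = 2.001e+05 m = 200.1 km.

200 km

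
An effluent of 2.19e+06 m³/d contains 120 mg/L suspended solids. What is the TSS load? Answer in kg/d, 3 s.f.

2.19e+06 m³/d = 25.35 m³/s.
Mass flux = Q·C = 25.35 m³/s × 120 g/m³ = 3042 g/s.
= 3042 g/s × 86.4 = 2.628e+05 kg/d.

263000 kg/d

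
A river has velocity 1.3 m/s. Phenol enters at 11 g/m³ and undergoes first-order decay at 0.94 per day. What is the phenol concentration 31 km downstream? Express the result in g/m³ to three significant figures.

8.49 g/m³

Travel time t = 31 km / 1.3 m/s = 3.1e+04/1.3 = 2.385e+04 s = 0.276 d.
First-order decay: C = 11·exp(−0.94·0.276) = 11·0.7715 = 8.486 g/m³.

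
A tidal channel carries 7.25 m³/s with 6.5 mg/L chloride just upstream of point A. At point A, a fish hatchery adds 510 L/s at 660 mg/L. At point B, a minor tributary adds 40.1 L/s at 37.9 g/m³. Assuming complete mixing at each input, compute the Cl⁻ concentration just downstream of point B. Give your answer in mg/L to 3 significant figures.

510 L/s = 0.51 m³/s.
After input A: C = (7.25·6.5 + 0.51·660) / 7.76 = 49.45 mg/L.
40.1 L/s = 0.0401 m³/s.
After input B: C = (7.76·49.45 + 0.0401·37.9) / 7.8 = 49.39 mg/L.

49.4 mg/L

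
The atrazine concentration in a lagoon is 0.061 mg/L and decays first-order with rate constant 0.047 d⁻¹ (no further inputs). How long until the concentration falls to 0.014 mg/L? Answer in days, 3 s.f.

t = ln(C₀/C)/k = ln(0.061/0.014)/0.047 = 1.472/0.047 = 31.32 d.

31.3 d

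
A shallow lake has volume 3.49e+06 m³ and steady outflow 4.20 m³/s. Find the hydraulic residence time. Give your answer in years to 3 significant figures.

Q = 4.20 m³/s × 3.156e+07 s/yr = 1.325e+08 m³/yr.
Hydraulic residence time τ = V/Q = 3.49e+06/1.325e+08 = 0.02633 yr.

0.0263 yr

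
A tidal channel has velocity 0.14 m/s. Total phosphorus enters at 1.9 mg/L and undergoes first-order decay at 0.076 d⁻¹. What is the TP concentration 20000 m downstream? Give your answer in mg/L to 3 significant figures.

1.68 mg/L

Travel time t = 20000 m / 0.14 m/s = 2e+04/0.14 = 1.429e+05 s = 1.653 d.
First-order decay: C = 1.9·exp(−0.076·1.653) = 1.9·0.8819 = 1.676 mg/L.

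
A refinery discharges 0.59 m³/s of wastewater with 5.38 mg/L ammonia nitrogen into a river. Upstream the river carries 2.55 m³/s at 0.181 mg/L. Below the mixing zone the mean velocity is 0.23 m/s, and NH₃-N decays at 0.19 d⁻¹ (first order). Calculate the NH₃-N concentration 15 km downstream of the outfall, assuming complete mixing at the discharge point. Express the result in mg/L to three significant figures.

1.00 mg/L

After complete mixing, C₀ = (0.59·5.38 + 2.55·0.181) / 3.14 = 1.158 mg/L.
Travel time t = 1.5e+04 m / 0.23 m/s = 6.522e+04 s = 0.7548 d.
C = 1.158·exp(−0.19·0.7548) = 1.158·0.8664 = 1.003 mg/L.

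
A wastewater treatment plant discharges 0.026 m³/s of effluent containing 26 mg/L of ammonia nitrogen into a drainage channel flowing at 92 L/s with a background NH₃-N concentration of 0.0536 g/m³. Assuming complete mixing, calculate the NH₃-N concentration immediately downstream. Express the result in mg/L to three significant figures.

92 L/s = 0.092 m³/s.
By mass balance at complete mixing, C = (0.026·26 + 0.092·0.0536) / (0.026 + 0.092) = 0.6809/0.118 = 5.771 mg/L.

5.77 mg/L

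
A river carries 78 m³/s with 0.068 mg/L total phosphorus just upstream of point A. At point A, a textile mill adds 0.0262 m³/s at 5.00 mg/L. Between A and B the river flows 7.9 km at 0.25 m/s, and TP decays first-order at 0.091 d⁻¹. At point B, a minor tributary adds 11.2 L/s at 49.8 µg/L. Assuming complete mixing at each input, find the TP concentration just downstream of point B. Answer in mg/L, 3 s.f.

0.0674 mg/L

After input A: C = (78·0.068 + 0.0262·5) / 78.03 = 0.06966 mg/L.
Over the 7.9 km reach to input B (t = 3.16e+04 s = 0.3657 d), decay gives C = 0.06966·exp(−0.091·0.3657) = 0.06738 mg/L.
11.2 L/s = 0.0112 m³/s.
49.8 µg/L = 0.0498 mg/L.
After input B: C = (78.03·0.06738 + 0.0112·0.0498) / 78.04 = 0.06737 mg/L.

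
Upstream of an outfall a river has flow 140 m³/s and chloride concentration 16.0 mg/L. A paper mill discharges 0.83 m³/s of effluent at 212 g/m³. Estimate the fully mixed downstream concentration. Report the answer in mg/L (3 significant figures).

By mass balance at complete mixing, C = (0.83·212 + 140·16) / (0.83 + 140) = 2416/140.8 = 17.16 mg/L.

17.2 mg/L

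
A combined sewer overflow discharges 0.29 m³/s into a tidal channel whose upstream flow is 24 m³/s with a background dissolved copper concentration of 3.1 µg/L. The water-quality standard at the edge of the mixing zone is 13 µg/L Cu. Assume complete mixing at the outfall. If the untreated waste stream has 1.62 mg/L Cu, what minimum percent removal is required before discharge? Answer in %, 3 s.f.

48.6 %

3.1 µg/L = 0.0031 mg/L.
13 µg/L = 0.013 mg/L.
Mass balance: 0.013·24.29 = 0.29·Cₑ + 24·0.0031.
Cₑ = (0.3158 − 0.0744) / 0.29 = 0.8323 mg/L.
Required removal = 1 − 0.8323/1.62 = 48.62 %.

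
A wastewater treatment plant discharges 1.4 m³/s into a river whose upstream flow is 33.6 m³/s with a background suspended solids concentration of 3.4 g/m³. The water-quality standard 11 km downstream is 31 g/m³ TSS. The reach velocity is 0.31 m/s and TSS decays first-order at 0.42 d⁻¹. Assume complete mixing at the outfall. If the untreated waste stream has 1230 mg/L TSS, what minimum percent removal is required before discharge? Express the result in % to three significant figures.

31.8 %

Travel time to the compliance point: t = 1.1e+04/0.31 = 3.548e+04 s = 0.4107 d; decay factor exp(−0.42·0.4107) = 0.8416.
So the concentration just after mixing may be at most 31/0.8416 = 36.84 mg/L.
Mass balance: 36.84·35 = 1.4·Cₑ + 33.6·3.4.
Cₑ = (1289 − 114.2) / 1.4 = 839.3 mg/L.
Required removal = 1 − 839.3/1230 = 31.76 %.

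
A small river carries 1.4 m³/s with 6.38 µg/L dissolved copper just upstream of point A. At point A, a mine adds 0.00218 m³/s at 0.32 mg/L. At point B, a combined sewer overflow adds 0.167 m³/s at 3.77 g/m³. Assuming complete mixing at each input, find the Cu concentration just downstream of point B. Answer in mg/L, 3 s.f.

6.38 µg/L = 0.00638 mg/L.
After input A: C = (1.4·0.00638 + 0.00218·0.32) / 1.402 = 0.006868 mg/L.
After input B: C = (1.402·0.006868 + 0.167·3.77) / 1.569 = 0.4074 mg/L.

0.407 mg/L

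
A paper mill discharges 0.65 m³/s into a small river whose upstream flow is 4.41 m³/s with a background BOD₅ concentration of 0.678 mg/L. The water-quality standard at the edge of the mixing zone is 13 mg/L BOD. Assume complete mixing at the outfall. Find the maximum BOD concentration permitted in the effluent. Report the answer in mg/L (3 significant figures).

96.6 mg/L

Mass balance: 13·5.06 = 0.65·Cₑ + 4.41·0.678.
Cₑ = (65.78 − 2.99) / 0.65 = 96.6 mg/L.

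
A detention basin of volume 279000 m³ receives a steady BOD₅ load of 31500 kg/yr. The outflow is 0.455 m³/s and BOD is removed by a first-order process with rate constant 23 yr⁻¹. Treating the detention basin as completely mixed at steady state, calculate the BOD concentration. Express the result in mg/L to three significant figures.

1.52 mg/L

Outflow Q = 0.455 m³/s × 3.156e+07 s/yr = 1.436e+07 m³/yr.
Steady-state CSTR mass balance: W = Q·C + k·V·C, so C = W/(Q + kV).
Q + kV = 1.436e+07 + 23·279000 = 2.078e+07 m³/yr.
C = 31500/2.078e+07 = 0.001516 kg/m³ = 1.516 mg/L.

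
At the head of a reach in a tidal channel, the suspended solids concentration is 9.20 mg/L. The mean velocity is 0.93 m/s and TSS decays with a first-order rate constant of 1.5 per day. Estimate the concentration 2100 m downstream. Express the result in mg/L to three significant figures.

8.85 mg/L

Travel time t = 2100 m / 0.93 m/s = 2100/0.93 = 2258 s = 0.02614 d.
First-order decay: C = 9.20·exp(−1.5·0.02614) = 9.20·0.9616 = 8.846 mg/L.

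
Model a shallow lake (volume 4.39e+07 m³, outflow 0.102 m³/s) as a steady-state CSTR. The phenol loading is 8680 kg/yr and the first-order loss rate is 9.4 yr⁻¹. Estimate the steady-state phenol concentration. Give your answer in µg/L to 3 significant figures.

Outflow Q = 0.102 m³/s × 3.156e+07 s/yr = 3.219e+06 m³/yr.
Steady-state CSTR mass balance: W = Q·C + k·V·C, so C = W/(Q + kV).
Q + kV = 3.219e+06 + 9.4·4.39e+07 = 4.159e+08 m³/yr.
C = 8680/4.159e+08 = 2.087e-05 kg/m³ = 0.02087 mg/L = 20.87 µg/L.

20.9 µg/L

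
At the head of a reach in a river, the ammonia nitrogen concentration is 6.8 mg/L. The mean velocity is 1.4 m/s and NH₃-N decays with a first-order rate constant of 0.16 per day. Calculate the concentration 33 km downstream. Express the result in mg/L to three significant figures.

6.51 mg/L

Travel time t = 33 km / 1.4 m/s = 3.3e+04/1.4 = 2.357e+04 s = 0.2728 d.
First-order decay: C = 6.8·exp(−0.16·0.2728) = 6.8·0.9573 = 6.51 mg/L.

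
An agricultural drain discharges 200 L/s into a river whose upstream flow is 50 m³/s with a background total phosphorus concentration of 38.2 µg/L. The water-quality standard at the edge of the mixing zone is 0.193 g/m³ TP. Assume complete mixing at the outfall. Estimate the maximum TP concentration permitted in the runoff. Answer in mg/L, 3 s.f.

38.9 mg/L

200 L/s = 0.2 m³/s.
38.2 µg/L = 0.0382 mg/L.
Mass balance: 0.193·50.2 = 0.2·Cₑ + 50·0.0382.
Cₑ = (9.689 − 1.91) / 0.2 = 38.89 mg/L.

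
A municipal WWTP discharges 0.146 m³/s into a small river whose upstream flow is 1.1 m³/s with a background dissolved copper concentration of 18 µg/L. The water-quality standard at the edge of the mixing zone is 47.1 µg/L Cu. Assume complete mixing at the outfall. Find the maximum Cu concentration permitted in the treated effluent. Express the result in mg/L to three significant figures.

18 µg/L = 0.018 mg/L.
47.1 µg/L = 0.0471 mg/L.
Mass balance: 0.0471·1.246 = 0.146·Cₑ + 1.1·0.018.
Cₑ = (0.05869 − 0.0198) / 0.146 = 0.2663 mg/L.

0.266 mg/L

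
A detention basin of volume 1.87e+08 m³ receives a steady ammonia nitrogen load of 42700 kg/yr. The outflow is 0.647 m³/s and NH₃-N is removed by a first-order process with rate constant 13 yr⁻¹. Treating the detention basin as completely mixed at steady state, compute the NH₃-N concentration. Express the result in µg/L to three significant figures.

17.4 µg/L

Outflow Q = 0.647 m³/s × 3.156e+07 s/yr = 2.042e+07 m³/yr.
Steady-state CSTR mass balance: W = Q·C + k·V·C, so C = W/(Q + kV).
Q + kV = 2.042e+07 + 13·1.87e+08 = 2.451e+09 m³/yr.
C = 42700/2.451e+09 = 1.742e-05 kg/m³ = 0.01742 mg/L = 17.42 µg/L.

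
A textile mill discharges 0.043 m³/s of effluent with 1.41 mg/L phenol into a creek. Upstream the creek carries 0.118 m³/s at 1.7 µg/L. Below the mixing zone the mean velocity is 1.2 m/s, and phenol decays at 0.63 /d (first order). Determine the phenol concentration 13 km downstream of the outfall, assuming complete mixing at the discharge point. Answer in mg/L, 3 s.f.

0.349 mg/L

1.7 µg/L = 0.0017 mg/L.
After complete mixing, C₀ = (0.043·1.41 + 0.118·0.0017) / 0.161 = 0.3778 mg/L.
Travel time t = 1.3e+04 m / 1.2 m/s = 1.083e+04 s = 0.1254 d.
C = 0.3778·exp(−0.63·0.1254) = 0.3778·0.924 = 0.3491 mg/L.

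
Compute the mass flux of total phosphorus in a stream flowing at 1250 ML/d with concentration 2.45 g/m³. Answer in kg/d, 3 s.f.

1250 ML/d = 14.47 m³/s.
Mass flux = Q·C = 14.47 m³/s × 2.45 g/m³ = 35.45 g/s.
= 35.45 g/s × 86.4 = 3063 kg/d.

3060 kg/d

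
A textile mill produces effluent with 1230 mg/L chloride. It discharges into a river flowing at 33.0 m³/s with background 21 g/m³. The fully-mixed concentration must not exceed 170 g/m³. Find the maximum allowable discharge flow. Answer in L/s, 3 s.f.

4640 L/s

Mass balance at complete mixing: C_std·(Q_w + Q_r) = Q_w·C_e + Q_r·C_b.
Rearranging, Q_w = Q_r·(C_std − C_b)/(C_e − C_std) = 33.0·(170 − 21) / (1230 − 170) = 4.639 m³/s.
= 4639 L/s.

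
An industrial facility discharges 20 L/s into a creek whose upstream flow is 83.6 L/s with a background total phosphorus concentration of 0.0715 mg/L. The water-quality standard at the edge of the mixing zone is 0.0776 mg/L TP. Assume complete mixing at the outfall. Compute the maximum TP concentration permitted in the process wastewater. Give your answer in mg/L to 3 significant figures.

0.103 mg/L

20 L/s = 0.02 m³/s.
83.6 L/s = 0.0836 m³/s.
Mass balance: 0.0776·0.1036 = 0.02·Cₑ + 0.0836·0.0715.
Cₑ = (0.008039 − 0.005977) / 0.02 = 0.1031 mg/L.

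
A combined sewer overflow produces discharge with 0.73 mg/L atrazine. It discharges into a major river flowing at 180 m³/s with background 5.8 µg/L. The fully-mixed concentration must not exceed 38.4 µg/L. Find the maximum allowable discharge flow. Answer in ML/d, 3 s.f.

733 ML/d

5.8 µg/L = 0.0058 mg/L.
38.4 µg/L = 0.0384 mg/L.
Mass balance at complete mixing: C_std·(Q_w + Q_r) = Q_w·C_e + Q_r·C_b.
Rearranging, Q_w = Q_r·(C_std − C_b)/(C_e − C_std) = 180·(0.0384 − 0.0058) / (0.73 − 0.0384) = 8.485 m³/s.
= 733.1 ML/d.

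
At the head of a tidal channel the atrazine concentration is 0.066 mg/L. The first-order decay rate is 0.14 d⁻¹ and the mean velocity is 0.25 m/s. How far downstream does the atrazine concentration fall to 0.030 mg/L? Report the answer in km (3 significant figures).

From C = C₀·e^(−kt), t = ln(C₀/C)/k = ln(0.066/0.030)/0.14 = 0.7885/0.14 = 5.632 d.
Distance = v·t = 0.25 m/s × 4.866e+05 s = 1.216e+05 m = 121.6 km.

122 km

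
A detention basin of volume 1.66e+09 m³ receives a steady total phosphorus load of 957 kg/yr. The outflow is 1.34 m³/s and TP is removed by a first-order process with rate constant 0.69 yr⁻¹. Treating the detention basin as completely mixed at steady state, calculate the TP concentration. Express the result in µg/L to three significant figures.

Outflow Q = 1.34 m³/s × 3.156e+07 s/yr = 4.229e+07 m³/yr.
Steady-state CSTR mass balance: W = Q·C + k·V·C, so C = W/(Q + kV).
Q + kV = 4.229e+07 + 0.69·1.66e+09 = 1.188e+09 m³/yr.
C = 957/1.188e+09 = 8.058e-07 kg/m³ = 0.0008058 mg/L = 0.8058 µg/L.

0.806 µg/L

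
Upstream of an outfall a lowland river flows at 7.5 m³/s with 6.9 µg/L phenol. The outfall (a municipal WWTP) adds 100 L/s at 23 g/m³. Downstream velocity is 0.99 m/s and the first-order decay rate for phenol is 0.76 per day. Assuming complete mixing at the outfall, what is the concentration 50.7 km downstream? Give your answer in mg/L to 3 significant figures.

0.197 mg/L

100 L/s = 0.1 m³/s.
6.9 µg/L = 0.0069 mg/L.
After complete mixing, C₀ = (0.1·23 + 7.5·0.0069) / 7.6 = 0.3094 mg/L.
Travel time t = 5.07e+04 m / 0.99 m/s = 5.121e+04 s = 0.5927 d.
C = 0.3094·exp(−0.76·0.5927) = 0.3094·0.6373 = 0.1972 mg/L.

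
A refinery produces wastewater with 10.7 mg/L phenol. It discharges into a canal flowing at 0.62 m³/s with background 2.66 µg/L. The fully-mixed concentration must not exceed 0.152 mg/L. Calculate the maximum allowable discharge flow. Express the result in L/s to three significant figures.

8.78 L/s

2.66 µg/L = 0.00266 mg/L.
Mass balance at complete mixing: C_std·(Q_w + Q_r) = Q_w·C_e + Q_r·C_b.
Rearranging, Q_w = Q_r·(C_std − C_b)/(C_e − C_std) = 0.62·(0.152 − 0.00266) / (10.7 − 0.152) = 0.008778 m³/s.
= 8.778 L/s.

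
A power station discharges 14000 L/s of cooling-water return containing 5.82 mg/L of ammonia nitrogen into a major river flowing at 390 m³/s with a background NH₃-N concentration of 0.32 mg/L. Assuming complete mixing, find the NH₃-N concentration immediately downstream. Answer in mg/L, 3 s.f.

0.511 mg/L

14000 L/s = 14 m³/s.
By mass balance at complete mixing, C = (14·5.82 + 390·0.32) / (14 + 390) = 206.3/404 = 0.5106 mg/L.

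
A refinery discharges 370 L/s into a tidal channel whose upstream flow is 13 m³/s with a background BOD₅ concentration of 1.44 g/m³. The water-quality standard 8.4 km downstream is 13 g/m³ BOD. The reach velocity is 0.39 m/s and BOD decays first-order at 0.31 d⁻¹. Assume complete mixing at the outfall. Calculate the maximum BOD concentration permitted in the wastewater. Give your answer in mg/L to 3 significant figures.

370 L/s = 0.37 m³/s.
Travel time to the compliance point: t = 8400/0.39 = 2.154e+04 s = 0.2493 d; decay factor exp(−0.31·0.2493) = 0.9256.
So the concentration just after mixing may be at most 13/0.9256 = 14.04 mg/L.
Mass balance: 14.04·13.37 = 0.37·Cₑ + 13·1.44.
Cₑ = (187.8 − 18.72) / 0.37 = 456.9 mg/L.

457 mg/L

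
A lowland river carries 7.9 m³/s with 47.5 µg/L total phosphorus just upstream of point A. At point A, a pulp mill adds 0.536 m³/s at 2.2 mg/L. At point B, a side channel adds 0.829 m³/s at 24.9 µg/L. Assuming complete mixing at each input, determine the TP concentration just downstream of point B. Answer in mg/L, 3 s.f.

47.5 µg/L = 0.0475 mg/L.
After input A: C = (7.9·0.0475 + 0.536·2.2) / 8.436 = 0.1843 mg/L.
24.9 µg/L = 0.0249 mg/L.
After input B: C = (8.436·0.1843 + 0.829·0.0249) / 9.265 = 0.17 mg/L.

0.170 mg/L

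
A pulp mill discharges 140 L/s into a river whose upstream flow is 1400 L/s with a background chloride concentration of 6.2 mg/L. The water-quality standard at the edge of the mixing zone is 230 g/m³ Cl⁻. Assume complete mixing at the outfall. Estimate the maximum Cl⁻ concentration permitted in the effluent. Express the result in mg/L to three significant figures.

140 L/s = 0.14 m³/s.
1400 L/s = 1.4 m³/s.
Mass balance: 230·1.54 = 0.14·Cₑ + 1.4·6.2.
Cₑ = (354.2 − 8.68) / 0.14 = 2468 mg/L.

2470 mg/L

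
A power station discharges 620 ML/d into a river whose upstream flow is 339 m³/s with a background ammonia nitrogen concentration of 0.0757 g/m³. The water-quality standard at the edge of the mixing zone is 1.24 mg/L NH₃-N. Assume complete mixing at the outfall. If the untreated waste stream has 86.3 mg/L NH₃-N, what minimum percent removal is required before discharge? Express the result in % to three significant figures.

34.8 %

620 ML/d = 7.176 m³/s.
Mass balance: 1.24·346.2 = 7.176·Cₑ + 339·0.0757.
Cₑ = (429.3 − 25.66) / 7.176 = 56.24 mg/L.
Required removal = 1 − 56.24/86.3 = 34.83 %.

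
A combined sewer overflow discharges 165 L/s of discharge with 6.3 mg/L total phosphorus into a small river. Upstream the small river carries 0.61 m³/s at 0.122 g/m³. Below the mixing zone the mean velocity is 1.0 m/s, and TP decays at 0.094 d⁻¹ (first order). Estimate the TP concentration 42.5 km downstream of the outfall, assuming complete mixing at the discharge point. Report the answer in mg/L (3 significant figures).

1.37 mg/L

165 L/s = 0.165 m³/s.
After complete mixing, C₀ = (0.165·6.3 + 0.61·0.122) / 0.775 = 1.437 mg/L.
Travel time t = 4.25e+04 m / 1.0 m/s = 4.25e+04 s = 0.4919 d.
C = 1.437·exp(−0.094·0.4919) = 1.437·0.9548 = 1.372 mg/L.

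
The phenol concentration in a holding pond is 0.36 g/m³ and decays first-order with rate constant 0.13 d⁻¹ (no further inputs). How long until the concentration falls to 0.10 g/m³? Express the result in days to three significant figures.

9.85 d

t = ln(C₀/C)/k = ln(0.36/0.10)/0.13 = 1.281/0.13 = 9.853 d.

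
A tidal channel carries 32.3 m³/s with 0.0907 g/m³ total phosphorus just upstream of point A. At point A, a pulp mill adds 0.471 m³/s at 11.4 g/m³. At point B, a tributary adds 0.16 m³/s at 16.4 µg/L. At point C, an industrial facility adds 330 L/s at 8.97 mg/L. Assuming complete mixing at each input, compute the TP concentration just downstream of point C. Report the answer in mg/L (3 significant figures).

0.339 mg/L

After input A: C = (32.3·0.0907 + 0.471·11.4) / 32.77 = 0.2532 mg/L.
16.4 µg/L = 0.0164 mg/L.
After input B: C = (32.77·0.2532 + 0.16·0.0164) / 32.93 = 0.2521 mg/L.
330 L/s = 0.33 m³/s.
After input C: C = (32.93·0.2521 + 0.33·8.97) / 33.26 = 0.3386 mg/L.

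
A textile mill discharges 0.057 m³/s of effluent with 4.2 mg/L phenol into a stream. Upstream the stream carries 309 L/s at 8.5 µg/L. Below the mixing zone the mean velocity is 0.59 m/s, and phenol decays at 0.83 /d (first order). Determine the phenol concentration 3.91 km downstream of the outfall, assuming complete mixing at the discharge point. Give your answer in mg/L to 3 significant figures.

309 L/s = 0.309 m³/s.
8.5 µg/L = 0.0085 mg/L.
After complete mixing, C₀ = (0.057·4.2 + 0.309·0.0085) / 0.366 = 0.6613 mg/L.
Travel time t = 3910 m / 0.59 m/s = 6627 s = 0.0767 d.
C = 0.6613·exp(−0.83·0.0767) = 0.6613·0.9383 = 0.6205 mg/L.

0.620 mg/L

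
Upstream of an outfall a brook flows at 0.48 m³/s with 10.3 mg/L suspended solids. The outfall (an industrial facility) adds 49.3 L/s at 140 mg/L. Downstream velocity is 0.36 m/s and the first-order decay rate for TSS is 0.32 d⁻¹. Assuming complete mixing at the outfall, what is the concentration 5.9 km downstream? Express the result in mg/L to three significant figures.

49.3 L/s = 0.0493 m³/s.
After complete mixing, C₀ = (0.0493·140 + 0.48·10.3) / 0.5293 = 22.38 mg/L.
Travel time t = 5900 m / 0.36 m/s = 1.639e+04 s = 0.1897 d.
C = 22.38·exp(−0.32·0.1897) = 22.38·0.9411 = 21.06 mg/L.

21.1 mg/L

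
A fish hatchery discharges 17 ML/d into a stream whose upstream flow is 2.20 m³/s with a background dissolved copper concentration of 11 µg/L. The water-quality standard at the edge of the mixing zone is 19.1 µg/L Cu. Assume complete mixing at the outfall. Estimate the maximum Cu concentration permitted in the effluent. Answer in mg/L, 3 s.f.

17 ML/d = 0.1968 m³/s.
11 µg/L = 0.011 mg/L.
19.1 µg/L = 0.0191 mg/L.
Mass balance: 0.0191·2.397 = 0.1968·Cₑ + 2.2·0.011.
Cₑ = (0.04578 − 0.0242) / 0.1968 = 0.1097 mg/L.

0.110 mg/L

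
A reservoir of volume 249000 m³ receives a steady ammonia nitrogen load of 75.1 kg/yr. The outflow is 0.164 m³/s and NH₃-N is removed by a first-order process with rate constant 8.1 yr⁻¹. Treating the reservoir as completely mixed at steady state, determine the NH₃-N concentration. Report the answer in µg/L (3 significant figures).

10.4 µg/L

Outflow Q = 0.164 m³/s × 3.156e+07 s/yr = 5.175e+06 m³/yr.
Steady-state CSTR mass balance: W = Q·C + k·V·C, so C = W/(Q + kV).
Q + kV = 5.175e+06 + 8.1·249000 = 7.192e+06 m³/yr.
C = 75.1/7.192e+06 = 1.044e-05 kg/m³ = 0.01044 mg/L = 10.44 µg/L.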